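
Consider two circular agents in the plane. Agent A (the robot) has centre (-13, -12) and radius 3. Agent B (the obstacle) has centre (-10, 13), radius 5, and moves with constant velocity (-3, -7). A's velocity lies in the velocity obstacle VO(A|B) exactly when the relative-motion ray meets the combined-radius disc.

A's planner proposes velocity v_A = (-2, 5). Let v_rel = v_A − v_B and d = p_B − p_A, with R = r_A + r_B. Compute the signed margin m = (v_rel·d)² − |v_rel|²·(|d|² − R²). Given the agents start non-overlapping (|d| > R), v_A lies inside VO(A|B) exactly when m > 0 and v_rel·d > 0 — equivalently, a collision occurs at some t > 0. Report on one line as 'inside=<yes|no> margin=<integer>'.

d = (3, 25),  |d|² = 634;  R = 3+5 = 8,  c = 634−8² = 570
v_rel = (1, 12),  |v_rel|² = 145;  v_rel·d = (1)·(3) + (12)·(25) = 303
145·t² − 606·t + 570 = 0  ⇒  m = 303² − 145·570 = 9159
m = 9159 > 0,  v_rel·d = 303 > 0  ⇒  inside

inside=yes margin=9159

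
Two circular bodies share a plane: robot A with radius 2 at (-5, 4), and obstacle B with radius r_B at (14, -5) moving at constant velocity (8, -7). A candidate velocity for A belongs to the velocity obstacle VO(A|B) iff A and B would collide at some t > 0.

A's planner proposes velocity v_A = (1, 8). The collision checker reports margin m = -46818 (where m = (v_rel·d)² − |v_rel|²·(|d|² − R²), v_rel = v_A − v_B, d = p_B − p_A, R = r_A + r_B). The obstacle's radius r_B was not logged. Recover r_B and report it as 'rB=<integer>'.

m = -46818
d = (19, -9);  v_rel = (-7, 15),  |v_rel|² = 274
v_rel×d = (-7)·(-9) − (15)·(19) = -222
since m = R²·274 − (-222)²:  R² = (49284 + -46818) / 274 = 9
R = √9 = 3  ⇒  r_B = 3 − 2 = 1

rB=1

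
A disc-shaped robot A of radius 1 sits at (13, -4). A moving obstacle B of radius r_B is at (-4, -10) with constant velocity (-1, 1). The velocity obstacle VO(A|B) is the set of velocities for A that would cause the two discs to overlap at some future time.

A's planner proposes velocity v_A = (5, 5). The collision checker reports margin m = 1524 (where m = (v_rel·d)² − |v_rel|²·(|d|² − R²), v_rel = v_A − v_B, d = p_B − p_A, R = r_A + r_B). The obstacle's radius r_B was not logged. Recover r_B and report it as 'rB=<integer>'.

m = 1524
d = (-17, -6);  v_rel = (6, 4),  |v_rel|² = 52
v_rel×d = (6)·(-6) − (4)·(-17) = 32
since m = R²·52 − 32²:  R² = (1024 + 1524) / 52 = 49
R = √49 = 7  ⇒  r_B = 7 − 1 = 6

rB=6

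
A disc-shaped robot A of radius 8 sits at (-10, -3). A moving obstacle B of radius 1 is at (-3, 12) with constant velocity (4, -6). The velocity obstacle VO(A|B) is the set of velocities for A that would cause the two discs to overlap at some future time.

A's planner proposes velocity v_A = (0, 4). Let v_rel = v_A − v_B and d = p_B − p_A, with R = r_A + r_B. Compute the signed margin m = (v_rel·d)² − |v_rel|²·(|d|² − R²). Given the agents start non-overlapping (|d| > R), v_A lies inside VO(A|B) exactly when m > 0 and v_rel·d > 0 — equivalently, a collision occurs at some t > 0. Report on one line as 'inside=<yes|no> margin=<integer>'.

d = (7, 15),  |d|² = 274;  R = 8+1 = 9,  c = 274−9² = 193
v_rel = (-4, 10),  |v_rel|² = 116;  v_rel·d = (-4)·(7) + (10)·(15) = 122
116·t² − 244·t + 193 = 0  ⇒  m = 122² − 116·193 = -7504
m = -7504 < 0,  v_rel·d = 122 > 0  ⇒  outside

inside=no margin=-7504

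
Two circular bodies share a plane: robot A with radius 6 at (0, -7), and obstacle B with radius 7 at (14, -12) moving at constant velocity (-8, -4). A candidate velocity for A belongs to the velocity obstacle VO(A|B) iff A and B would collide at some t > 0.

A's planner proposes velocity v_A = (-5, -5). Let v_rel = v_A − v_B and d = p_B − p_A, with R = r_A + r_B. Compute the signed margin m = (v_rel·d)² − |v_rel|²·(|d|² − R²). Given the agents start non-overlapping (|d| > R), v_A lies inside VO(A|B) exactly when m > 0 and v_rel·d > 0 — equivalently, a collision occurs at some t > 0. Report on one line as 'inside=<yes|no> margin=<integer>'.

d = (14, -5),  |d|² = 221;  R = 6+7 = 13,  c = 221−13² = 52
v_rel = (3, -1),  |v_rel|² = 10;  v_rel·d = (3)·(14) + (-1)·(-5) = 47
10·t² − 94·t + 52 = 0  ⇒  m = 47² − 10·52 = 1689
m = 1689 > 0,  v_rel·d = 47 > 0  ⇒  inside

inside=yes margin=1689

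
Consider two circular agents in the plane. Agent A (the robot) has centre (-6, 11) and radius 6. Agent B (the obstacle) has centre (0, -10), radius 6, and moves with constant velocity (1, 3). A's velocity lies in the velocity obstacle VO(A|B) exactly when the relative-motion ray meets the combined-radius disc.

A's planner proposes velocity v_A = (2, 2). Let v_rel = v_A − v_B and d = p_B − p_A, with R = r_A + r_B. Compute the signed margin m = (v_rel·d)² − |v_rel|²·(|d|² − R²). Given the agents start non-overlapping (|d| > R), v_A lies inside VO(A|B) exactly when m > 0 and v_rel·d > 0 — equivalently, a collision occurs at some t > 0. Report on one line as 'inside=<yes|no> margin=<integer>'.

d = (6, -21),  |d|² = 477;  R = 6+6 = 12,  c = 477−12² = 333
v_rel = (1, -1),  |v_rel|² = 2;  v_rel·d = (1)·(6) + (-1)·(-21) = 27
2·t² − 54·t + 333 = 0  ⇒  m = 27² − 2·333 = 63
m = 63 > 0,  v_rel·d = 27 > 0  ⇒  inside

inside=yes margin=63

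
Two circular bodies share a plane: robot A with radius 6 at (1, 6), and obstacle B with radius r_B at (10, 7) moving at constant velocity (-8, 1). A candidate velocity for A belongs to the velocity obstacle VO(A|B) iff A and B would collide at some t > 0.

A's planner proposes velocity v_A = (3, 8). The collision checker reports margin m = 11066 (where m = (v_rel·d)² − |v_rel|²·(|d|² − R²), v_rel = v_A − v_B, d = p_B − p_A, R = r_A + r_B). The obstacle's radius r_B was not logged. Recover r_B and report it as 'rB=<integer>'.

m = 11066
d = (9, 1);  v_rel = (11, 7),  |v_rel|² = 170
v_rel×d = (11)·(1) − (7)·(9) = -52
since m = R²·170 − (-52)²:  R² = (2704 + 11066) / 170 = 81
R = √81 = 9  ⇒  r_B = 9 − 6 = 3

rB=3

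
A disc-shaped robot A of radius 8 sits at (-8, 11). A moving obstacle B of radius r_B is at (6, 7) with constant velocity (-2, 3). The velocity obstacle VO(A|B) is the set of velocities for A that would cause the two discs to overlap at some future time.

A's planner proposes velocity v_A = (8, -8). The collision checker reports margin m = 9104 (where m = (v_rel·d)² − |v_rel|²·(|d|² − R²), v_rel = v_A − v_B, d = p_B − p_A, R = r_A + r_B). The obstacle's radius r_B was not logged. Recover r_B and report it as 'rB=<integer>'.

m = 9104
d = (14, -4);  v_rel = (10, -11),  |v_rel|² = 221
v_rel×d = (10)·(-4) − (-11)·(14) = 114
since m = R²·221 − 114²:  R² = (12996 + 9104) / 221 = 100
R = √100 = 10  ⇒  r_B = 10 − 8 = 2

rB=2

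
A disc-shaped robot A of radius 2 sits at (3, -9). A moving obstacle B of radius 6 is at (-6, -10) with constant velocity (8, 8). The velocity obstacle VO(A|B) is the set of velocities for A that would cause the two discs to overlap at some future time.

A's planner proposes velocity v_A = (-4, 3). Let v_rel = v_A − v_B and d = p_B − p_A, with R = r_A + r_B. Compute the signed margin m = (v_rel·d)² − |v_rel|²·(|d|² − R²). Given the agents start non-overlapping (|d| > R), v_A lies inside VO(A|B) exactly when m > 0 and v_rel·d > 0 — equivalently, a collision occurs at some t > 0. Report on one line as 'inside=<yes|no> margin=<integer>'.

d = (-9, -1),  |d|² = 82;  R = 2+6 = 8,  c = 82−8² = 18
v_rel = (-12, -5),  |v_rel|² = 169;  v_rel·d = (-12)·(-9) + (-5)·(-1) = 113
169·t² − 226·t + 18 = 0  ⇒  m = 113² − 169·18 = 9727
m = 9727 > 0,  v_rel·d = 113 > 0  ⇒  inside

inside=yes margin=9727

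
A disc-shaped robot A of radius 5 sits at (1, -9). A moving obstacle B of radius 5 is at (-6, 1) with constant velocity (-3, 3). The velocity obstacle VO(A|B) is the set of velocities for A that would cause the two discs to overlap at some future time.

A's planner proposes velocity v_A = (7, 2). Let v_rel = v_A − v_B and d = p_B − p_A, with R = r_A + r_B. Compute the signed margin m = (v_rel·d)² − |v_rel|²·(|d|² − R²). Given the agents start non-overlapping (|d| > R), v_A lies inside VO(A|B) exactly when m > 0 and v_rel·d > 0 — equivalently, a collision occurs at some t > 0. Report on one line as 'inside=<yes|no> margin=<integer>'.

d = (-7, 10),  |d|² = 149;  R = 5+5 = 10,  c = 149−10² = 49
v_rel = (10, -1),  |v_rel|² = 101;  v_rel·d = (10)·(-7) + (-1)·(10) = -80
101·t² + 160·t + 49 = 0  ⇒  m = (-80)² − 101·49 = 1451
m = 1451 > 0,  v_rel·d = -80 < 0  ⇒  outside

inside=no margin=1451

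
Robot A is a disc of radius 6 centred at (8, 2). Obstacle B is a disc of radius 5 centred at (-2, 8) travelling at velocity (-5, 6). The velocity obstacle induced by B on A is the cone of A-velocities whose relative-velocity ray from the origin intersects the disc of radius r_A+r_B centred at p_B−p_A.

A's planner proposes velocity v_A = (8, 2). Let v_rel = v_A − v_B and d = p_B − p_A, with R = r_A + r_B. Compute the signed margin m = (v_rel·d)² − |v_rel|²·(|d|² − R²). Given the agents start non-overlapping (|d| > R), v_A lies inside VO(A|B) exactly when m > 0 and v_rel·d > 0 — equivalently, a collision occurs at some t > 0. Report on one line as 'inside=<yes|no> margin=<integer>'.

d = (-10, 6),  |d|² = 136;  R = 6+5 = 11,  c = 136−11² = 15
v_rel = (13, -4),  |v_rel|² = 185;  v_rel·d = (13)·(-10) + (-4)·(6) = -154
185·t² + 308·t + 15 = 0  ⇒  m = (-154)² − 185·15 = 20941
m = 20941 > 0,  v_rel·d = -154 < 0  ⇒  outside

inside=no margin=20941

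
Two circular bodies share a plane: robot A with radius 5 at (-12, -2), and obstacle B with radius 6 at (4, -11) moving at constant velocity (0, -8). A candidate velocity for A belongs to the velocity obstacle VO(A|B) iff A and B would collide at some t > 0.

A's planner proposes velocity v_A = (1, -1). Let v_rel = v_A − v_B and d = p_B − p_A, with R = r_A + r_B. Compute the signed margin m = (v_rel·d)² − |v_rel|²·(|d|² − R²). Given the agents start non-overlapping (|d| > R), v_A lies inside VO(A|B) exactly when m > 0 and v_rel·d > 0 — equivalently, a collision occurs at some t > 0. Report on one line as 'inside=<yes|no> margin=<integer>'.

d = (16, -9),  |d|² = 337;  R = 5+6 = 11,  c = 337−11² = 216
v_rel = (1, 7),  |v_rel|² = 50;  v_rel·d = (1)·(16) + (7)·(-9) = -47
50·t² + 94·t + 216 = 0  ⇒  m = (-47)² − 50·216 = -8591
m = -8591 < 0,  v_rel·d = -47 < 0  ⇒  outside

inside=no margin=-8591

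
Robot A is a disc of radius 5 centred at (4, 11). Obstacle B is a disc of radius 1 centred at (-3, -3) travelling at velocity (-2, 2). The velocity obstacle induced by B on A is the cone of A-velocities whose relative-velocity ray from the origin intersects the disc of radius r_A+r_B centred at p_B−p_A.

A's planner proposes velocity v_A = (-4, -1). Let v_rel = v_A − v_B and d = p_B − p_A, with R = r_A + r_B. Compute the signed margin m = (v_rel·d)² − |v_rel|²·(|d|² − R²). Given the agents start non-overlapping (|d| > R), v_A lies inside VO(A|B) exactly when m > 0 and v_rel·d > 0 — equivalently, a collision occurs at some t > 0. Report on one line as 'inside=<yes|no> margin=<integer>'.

d = (-7, -14),  |d|² = 245;  R = 5+1 = 6,  c = 245−6² = 209
v_rel = (-2, -3),  |v_rel|² = 13;  v_rel·d = (-2)·(-7) + (-3)·(-14) = 56
13·t² − 112·t + 209 = 0  ⇒  m = 56² − 13·209 = 419
m = 419 > 0,  v_rel·d = 56 > 0  ⇒  inside

inside=yes margin=419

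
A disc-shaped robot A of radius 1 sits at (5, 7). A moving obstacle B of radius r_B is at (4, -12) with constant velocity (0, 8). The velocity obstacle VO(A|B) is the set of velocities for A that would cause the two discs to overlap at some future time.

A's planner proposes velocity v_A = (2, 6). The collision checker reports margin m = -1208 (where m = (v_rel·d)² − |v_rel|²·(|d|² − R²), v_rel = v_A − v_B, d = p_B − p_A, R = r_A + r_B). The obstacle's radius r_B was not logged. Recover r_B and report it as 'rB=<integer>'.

m = -1208
d = (-1, -19);  v_rel = (2, -2),  |v_rel|² = 8
v_rel×d = (2)·(-19) − (-2)·(-1) = -40
since m = R²·8 − (-40)²:  R² = (1600 + -1208) / 8 = 49
R = √49 = 7  ⇒  r_B = 7 − 1 = 6

rB=6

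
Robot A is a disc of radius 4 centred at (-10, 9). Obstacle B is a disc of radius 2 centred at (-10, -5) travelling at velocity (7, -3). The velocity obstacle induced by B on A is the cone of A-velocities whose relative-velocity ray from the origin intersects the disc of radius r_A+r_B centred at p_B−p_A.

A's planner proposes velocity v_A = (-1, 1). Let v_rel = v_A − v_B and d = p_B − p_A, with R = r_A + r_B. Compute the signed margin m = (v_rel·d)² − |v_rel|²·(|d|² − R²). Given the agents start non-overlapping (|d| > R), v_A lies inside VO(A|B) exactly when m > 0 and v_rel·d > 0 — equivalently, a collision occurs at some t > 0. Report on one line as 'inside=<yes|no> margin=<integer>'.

d = (0, -14),  |d|² = 196;  R = 4+2 = 6,  c = 196−6² = 160
v_rel = (-8, 4),  |v_rel|² = 80;  v_rel·d = (-8)·(0) + (4)·(-14) = -56
80·t² + 112·t + 160 = 0  ⇒  m = (-56)² − 80·160 = -9664
m = -9664 < 0,  v_rel·d = -56 < 0  ⇒  outside

inside=no margin=-9664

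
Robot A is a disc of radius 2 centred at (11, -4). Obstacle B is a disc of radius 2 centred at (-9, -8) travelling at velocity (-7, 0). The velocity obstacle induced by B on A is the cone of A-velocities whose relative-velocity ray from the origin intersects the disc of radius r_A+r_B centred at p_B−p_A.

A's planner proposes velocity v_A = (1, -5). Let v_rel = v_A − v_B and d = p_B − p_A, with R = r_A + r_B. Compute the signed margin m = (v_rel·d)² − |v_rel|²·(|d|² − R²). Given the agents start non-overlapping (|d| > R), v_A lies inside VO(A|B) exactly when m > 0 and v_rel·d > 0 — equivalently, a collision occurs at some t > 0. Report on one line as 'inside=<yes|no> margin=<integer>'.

d = (-20, -4),  |d|² = 416;  R = 2+2 = 4,  c = 416−4² = 400
v_rel = (8, -5),  |v_rel|² = 89;  v_rel·d = (8)·(-20) + (-5)·(-4) = -140
89·t² + 280·t + 400 = 0  ⇒  m = (-140)² − 89·400 = -16000
m = -16000 < 0,  v_rel·d = -140 < 0  ⇒  outside

inside=no margin=-16000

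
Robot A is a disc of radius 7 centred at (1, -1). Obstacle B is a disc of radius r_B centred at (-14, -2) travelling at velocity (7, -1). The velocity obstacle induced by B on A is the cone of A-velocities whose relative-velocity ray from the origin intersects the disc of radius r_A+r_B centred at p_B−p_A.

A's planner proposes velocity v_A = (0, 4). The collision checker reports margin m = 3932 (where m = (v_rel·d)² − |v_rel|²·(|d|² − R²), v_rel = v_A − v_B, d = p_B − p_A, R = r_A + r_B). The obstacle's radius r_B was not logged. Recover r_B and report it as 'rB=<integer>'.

m = 3932
d = (-15, -1);  v_rel = (-7, 5),  |v_rel|² = 74
v_rel×d = (-7)·(-1) − (5)·(-15) = 82
since m = R²·74 − 82²:  R² = (6724 + 3932) / 74 = 144
R = √144 = 12  ⇒  r_B = 12 − 7 = 5

rB=5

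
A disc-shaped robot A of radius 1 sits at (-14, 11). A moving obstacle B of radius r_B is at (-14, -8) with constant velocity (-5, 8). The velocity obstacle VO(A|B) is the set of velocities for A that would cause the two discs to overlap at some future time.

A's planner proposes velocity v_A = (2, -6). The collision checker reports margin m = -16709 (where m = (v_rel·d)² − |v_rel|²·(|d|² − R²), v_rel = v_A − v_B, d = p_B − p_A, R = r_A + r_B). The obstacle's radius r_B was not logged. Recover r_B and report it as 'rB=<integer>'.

m = -16709
d = (0, -19);  v_rel = (7, -14),  |v_rel|² = 245
v_rel×d = (7)·(-19) − (-14)·(0) = -133
since m = R²·245 − (-133)²:  R² = (17689 + -16709) / 245 = 4
R = √4 = 2  ⇒  r_B = 2 − 1 = 1

rB=1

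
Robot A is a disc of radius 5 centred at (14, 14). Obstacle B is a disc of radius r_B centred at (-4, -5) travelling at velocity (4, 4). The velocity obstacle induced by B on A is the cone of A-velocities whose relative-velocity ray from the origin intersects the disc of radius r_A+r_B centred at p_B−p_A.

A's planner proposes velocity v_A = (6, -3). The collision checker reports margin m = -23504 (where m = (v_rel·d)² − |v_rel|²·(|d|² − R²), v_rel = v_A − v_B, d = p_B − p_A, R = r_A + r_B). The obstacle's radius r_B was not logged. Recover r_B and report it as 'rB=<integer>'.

m = -23504
d = (-18, -19);  v_rel = (2, -7),  |v_rel|² = 53
v_rel×d = (2)·(-19) − (-7)·(-18) = -164
since m = R²·53 − (-164)²:  R² = (26896 + -23504) / 53 = 64
R = √64 = 8  ⇒  r_B = 8 − 5 = 3

rB=3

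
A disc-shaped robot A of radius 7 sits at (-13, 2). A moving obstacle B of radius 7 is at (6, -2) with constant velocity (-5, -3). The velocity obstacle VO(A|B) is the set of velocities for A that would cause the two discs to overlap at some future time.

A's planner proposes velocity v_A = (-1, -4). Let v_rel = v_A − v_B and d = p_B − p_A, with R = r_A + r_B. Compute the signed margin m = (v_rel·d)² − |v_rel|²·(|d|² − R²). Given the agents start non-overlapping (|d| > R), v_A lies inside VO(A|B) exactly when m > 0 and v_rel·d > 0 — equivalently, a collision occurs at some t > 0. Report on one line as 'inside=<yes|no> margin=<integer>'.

d = (19, -4),  |d|² = 377;  R = 7+7 = 14,  c = 377−14² = 181
v_rel = (4, -1),  |v_rel|² = 17;  v_rel·d = (4)·(19) + (-1)·(-4) = 80
17·t² − 160·t + 181 = 0  ⇒  m = 80² − 17·181 = 3323
m = 3323 > 0,  v_rel·d = 80 > 0  ⇒  inside

inside=yes margin=3323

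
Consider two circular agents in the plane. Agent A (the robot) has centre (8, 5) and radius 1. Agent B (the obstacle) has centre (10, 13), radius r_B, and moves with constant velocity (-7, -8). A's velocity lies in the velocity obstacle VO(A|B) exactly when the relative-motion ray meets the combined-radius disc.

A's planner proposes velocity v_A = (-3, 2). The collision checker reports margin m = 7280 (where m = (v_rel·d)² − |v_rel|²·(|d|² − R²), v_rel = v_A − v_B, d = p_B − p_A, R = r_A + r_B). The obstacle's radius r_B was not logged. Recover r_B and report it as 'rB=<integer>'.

m = 7280
d = (2, 8);  v_rel = (4, 10),  |v_rel|² = 116
v_rel×d = (4)·(8) − (10)·(2) = 12
since m = R²·116 − 12²:  R² = (144 + 7280) / 116 = 64
R = √64 = 8  ⇒  r_B = 8 − 1 = 7

rB=7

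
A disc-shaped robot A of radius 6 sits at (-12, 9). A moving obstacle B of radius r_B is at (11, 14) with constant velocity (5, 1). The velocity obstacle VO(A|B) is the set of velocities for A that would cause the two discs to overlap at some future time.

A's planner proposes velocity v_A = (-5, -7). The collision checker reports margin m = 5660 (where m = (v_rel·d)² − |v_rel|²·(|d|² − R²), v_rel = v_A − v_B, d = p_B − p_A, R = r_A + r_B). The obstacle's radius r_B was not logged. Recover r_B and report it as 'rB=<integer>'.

m = 5660
d = (23, 5);  v_rel = (-10, -8),  |v_rel|² = 164
v_rel×d = (-10)·(5) − (-8)·(23) = 134
since m = R²·164 − 134²:  R² = (17956 + 5660) / 164 = 144
R = √144 = 12  ⇒  r_B = 12 − 6 = 6

rB=6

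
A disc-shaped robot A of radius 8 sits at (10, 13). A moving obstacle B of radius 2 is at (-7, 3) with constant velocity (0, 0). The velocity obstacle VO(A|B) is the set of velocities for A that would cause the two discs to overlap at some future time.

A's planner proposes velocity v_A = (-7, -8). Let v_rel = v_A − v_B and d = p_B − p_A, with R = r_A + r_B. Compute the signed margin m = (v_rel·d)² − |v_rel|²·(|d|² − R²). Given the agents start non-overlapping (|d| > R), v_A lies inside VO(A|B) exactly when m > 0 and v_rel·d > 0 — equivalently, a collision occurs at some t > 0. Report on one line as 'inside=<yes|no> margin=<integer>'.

d = (-17, -10),  |d|² = 389;  R = 8+2 = 10,  c = 389−10² = 289
v_rel = (-7, -8),  |v_rel|² = 113;  v_rel·d = (-7)·(-17) + (-8)·(-10) = 199
113·t² − 398·t + 289 = 0  ⇒  m = 199² − 113·289 = 6944
m = 6944 > 0,  v_rel·d = 199 > 0  ⇒  inside

inside=yes margin=6944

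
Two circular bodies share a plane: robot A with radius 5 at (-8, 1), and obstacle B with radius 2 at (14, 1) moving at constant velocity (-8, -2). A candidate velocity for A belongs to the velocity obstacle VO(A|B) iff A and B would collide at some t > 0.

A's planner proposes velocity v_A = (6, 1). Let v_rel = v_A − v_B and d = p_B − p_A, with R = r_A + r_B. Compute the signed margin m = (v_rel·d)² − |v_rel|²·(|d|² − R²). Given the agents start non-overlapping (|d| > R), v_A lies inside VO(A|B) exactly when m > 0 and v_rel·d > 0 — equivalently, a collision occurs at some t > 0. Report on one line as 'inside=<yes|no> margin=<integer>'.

d = (22, 0),  |d|² = 484;  R = 5+2 = 7,  c = 484−7² = 435
v_rel = (14, 3),  |v_rel|² = 205;  v_rel·d = (14)·(22) + (3)·(0) = 308
205·t² − 616·t + 435 = 0  ⇒  m = 308² − 205·435 = 5689
m = 5689 > 0,  v_rel·d = 308 > 0  ⇒  inside

inside=yes margin=5689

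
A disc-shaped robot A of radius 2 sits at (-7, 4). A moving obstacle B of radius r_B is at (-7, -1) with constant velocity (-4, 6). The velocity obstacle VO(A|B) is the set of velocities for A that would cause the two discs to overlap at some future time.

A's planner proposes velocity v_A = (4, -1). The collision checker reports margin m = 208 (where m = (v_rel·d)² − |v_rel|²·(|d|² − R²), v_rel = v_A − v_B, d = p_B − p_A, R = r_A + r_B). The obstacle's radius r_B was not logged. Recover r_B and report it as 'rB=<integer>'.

m = 208
d = (0, -5);  v_rel = (8, -7),  |v_rel|² = 113
v_rel×d = (8)·(-5) − (-7)·(0) = -40
since m = R²·113 − (-40)²:  R² = (1600 + 208) / 113 = 16
R = √16 = 4  ⇒  r_B = 4 − 2 = 2

rB=2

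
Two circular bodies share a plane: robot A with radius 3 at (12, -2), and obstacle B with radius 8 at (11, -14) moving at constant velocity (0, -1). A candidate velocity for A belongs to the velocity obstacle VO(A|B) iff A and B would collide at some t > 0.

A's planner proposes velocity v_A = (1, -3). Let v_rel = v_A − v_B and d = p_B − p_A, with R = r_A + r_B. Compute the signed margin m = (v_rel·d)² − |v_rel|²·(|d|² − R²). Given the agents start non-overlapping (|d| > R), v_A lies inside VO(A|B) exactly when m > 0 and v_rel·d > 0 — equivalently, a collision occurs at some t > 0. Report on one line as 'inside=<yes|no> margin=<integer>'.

d = (-1, -12),  |d|² = 145;  R = 3+8 = 11,  c = 145−11² = 24
v_rel = (1, -2),  |v_rel|² = 5;  v_rel·d = (1)·(-1) + (-2)·(-12) = 23
5·t² − 46·t + 24 = 0  ⇒  m = 23² − 5·24 = 409
m = 409 > 0,  v_rel·d = 23 > 0  ⇒  inside

inside=yes margin=409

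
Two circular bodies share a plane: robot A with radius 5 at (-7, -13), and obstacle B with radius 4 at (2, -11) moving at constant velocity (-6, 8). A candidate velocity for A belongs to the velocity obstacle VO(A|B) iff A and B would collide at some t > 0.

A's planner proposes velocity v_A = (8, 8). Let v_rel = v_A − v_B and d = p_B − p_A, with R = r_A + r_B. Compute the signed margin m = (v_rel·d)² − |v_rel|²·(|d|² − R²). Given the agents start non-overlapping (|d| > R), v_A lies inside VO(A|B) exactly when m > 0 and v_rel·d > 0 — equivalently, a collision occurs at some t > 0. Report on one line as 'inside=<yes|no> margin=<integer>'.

d = (9, 2),  |d|² = 85;  R = 5+4 = 9,  c = 85−9² = 4
v_rel = (14, 0),  |v_rel|² = 196;  v_rel·d = (14)·(9) + (0)·(2) = 126
196·t² − 252·t + 4 = 0  ⇒  m = 126² − 196·4 = 15092
m = 15092 > 0,  v_rel·d = 126 > 0  ⇒  inside

inside=yes margin=15092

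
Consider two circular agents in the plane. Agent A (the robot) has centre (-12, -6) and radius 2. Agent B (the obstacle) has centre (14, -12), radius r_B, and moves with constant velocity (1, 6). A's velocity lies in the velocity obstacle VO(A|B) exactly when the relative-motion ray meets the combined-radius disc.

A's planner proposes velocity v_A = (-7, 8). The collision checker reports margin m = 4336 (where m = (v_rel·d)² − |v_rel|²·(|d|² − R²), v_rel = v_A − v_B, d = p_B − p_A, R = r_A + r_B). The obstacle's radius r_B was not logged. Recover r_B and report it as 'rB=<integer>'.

m = 4336
d = (26, -6);  v_rel = (-8, 2),  |v_rel|² = 68
v_rel×d = (-8)·(-6) − (2)·(26) = -4
since m = R²·68 − (-4)²:  R² = (16 + 4336) / 68 = 64
R = √64 = 8  ⇒  r_B = 8 − 2 = 6

rB=6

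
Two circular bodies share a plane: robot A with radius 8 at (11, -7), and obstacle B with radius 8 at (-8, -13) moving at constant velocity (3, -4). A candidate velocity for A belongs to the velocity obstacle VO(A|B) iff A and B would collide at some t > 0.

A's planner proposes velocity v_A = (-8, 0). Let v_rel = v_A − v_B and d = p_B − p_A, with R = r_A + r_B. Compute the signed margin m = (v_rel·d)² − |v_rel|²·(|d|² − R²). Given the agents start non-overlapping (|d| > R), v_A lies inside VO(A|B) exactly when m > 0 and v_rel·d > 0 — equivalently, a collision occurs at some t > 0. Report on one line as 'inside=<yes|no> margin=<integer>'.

d = (-19, -6),  |d|² = 397;  R = 8+8 = 16,  c = 397−16² = 141
v_rel = (-11, 4),  |v_rel|² = 137;  v_rel·d = (-11)·(-19) + (4)·(-6) = 185
137·t² − 370·t + 141 = 0  ⇒  m = 185² − 137·141 = 14908
m = 14908 > 0,  v_rel·d = 185 > 0  ⇒  inside

inside=yes margin=14908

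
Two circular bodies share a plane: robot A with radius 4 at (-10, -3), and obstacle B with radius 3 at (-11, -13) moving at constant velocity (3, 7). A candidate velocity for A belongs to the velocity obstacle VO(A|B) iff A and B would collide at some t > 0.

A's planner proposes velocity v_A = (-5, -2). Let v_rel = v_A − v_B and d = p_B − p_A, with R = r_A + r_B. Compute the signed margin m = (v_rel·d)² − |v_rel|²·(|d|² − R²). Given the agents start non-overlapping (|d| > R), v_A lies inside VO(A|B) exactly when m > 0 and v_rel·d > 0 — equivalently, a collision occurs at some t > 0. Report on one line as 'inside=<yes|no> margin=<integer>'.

d = (-1, -10),  |d|² = 101;  R = 4+3 = 7,  c = 101−7² = 52
v_rel = (-8, -9),  |v_rel|² = 145;  v_rel·d = (-8)·(-1) + (-9)·(-10) = 98
145·t² − 196·t + 52 = 0  ⇒  m = 98² − 145·52 = 2064
m = 2064 > 0,  v_rel·d = 98 > 0  ⇒  inside

inside=yes margin=2064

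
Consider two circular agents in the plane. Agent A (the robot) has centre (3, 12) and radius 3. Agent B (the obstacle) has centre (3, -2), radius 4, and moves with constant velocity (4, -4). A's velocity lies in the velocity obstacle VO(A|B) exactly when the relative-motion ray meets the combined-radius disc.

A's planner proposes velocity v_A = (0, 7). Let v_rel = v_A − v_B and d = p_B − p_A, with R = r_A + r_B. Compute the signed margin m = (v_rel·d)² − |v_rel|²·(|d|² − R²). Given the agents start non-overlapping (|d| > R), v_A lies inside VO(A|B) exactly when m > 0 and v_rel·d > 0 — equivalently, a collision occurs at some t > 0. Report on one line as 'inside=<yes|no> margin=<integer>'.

d = (0, -14),  |d|² = 196;  R = 3+4 = 7,  c = 196−7² = 147
v_rel = (-4, 11),  |v_rel|² = 137;  v_rel·d = (-4)·(0) + (11)·(-14) = -154
137·t² + 308·t + 147 = 0  ⇒  m = (-154)² − 137·147 = 3577
m = 3577 > 0,  v_rel·d = -154 < 0  ⇒  outside

inside=no margin=3577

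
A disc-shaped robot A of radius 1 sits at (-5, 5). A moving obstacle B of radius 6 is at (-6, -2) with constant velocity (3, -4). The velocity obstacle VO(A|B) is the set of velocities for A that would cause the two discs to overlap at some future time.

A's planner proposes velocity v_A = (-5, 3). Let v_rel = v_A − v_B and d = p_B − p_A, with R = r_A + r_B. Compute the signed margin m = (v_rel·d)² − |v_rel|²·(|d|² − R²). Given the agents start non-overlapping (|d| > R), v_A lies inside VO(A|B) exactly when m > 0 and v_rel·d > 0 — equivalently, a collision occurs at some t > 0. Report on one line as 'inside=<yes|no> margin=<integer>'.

d = (-1, -7),  |d|² = 50;  R = 1+6 = 7,  c = 50−7² = 1
v_rel = (-8, 7),  |v_rel|² = 113;  v_rel·d = (-8)·(-1) + (7)·(-7) = -41
113·t² + 82·t + 1 = 0  ⇒  m = (-41)² − 113·1 = 1568
m = 1568 > 0,  v_rel·d = -41 < 0  ⇒  outside

inside=no margin=1568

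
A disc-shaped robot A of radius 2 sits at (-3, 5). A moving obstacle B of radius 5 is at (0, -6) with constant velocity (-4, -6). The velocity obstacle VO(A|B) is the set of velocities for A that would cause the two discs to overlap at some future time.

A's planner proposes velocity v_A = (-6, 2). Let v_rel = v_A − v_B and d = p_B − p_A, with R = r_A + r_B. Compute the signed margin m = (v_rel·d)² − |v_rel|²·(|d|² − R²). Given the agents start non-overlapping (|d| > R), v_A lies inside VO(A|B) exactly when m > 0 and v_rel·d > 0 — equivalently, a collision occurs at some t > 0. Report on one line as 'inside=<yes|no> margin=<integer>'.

d = (3, -11),  |d|² = 130;  R = 2+5 = 7,  c = 130−7² = 81
v_rel = (-2, 8),  |v_rel|² = 68;  v_rel·d = (-2)·(3) + (8)·(-11) = -94
68·t² + 188·t + 81 = 0  ⇒  m = (-94)² − 68·81 = 3328
m = 3328 > 0,  v_rel·d = -94 < 0  ⇒  outside

inside=no margin=3328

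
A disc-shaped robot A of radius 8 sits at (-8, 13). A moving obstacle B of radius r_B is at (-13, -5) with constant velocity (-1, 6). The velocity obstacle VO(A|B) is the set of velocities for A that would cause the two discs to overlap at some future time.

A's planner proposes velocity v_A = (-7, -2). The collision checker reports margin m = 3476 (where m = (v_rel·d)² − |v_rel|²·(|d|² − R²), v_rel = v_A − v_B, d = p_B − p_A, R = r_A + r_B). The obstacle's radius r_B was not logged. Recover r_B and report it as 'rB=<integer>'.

m = 3476
d = (-5, -18);  v_rel = (-6, -8),  |v_rel|² = 100
v_rel×d = (-6)·(-18) − (-8)·(-5) = 68
since m = R²·100 − 68²:  R² = (4624 + 3476) / 100 = 81
R = √81 = 9  ⇒  r_B = 9 − 8 = 1

rB=1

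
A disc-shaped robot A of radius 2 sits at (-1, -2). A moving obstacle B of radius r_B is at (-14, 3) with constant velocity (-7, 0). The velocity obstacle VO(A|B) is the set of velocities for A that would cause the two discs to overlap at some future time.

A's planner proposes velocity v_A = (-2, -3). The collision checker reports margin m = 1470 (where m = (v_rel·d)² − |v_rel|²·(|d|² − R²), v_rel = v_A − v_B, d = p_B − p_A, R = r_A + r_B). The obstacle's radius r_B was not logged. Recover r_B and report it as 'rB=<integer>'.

m = 1470
d = (-13, 5);  v_rel = (5, -3),  |v_rel|² = 34
v_rel×d = (5)·(5) − (-3)·(-13) = -14
since m = R²·34 − (-14)²:  R² = (196 + 1470) / 34 = 49
R = √49 = 7  ⇒  r_B = 7 − 2 = 5

rB=5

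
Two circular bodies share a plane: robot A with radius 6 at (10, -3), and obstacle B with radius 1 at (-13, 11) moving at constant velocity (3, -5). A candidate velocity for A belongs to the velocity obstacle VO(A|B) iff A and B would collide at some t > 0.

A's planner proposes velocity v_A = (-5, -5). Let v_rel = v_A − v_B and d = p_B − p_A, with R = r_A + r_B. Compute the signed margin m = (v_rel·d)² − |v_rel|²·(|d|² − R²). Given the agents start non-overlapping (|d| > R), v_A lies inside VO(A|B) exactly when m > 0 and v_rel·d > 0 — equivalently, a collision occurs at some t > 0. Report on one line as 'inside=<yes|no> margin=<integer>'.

d = (-23, 14),  |d|² = 725;  R = 6+1 = 7,  c = 725−7² = 676
v_rel = (-8, 0),  |v_rel|² = 64;  v_rel·d = (-8)·(-23) + (0)·(14) = 184
64·t² − 368·t + 676 = 0  ⇒  m = 184² − 64·676 = -9408
m = -9408 < 0,  v_rel·d = 184 > 0  ⇒  outside

inside=no margin=-9408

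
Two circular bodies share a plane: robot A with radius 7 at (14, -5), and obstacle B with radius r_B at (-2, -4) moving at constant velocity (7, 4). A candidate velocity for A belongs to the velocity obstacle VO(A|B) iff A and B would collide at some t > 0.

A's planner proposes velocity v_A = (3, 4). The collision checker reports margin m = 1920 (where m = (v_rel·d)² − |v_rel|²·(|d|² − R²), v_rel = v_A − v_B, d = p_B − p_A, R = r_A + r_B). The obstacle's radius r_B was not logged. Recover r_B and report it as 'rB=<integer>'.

m = 1920
d = (-16, 1);  v_rel = (-4, 0),  |v_rel|² = 16
v_rel×d = (-4)·(1) − (0)·(-16) = -4
since m = R²·16 − (-4)²:  R² = (16 + 1920) / 16 = 121
R = √121 = 11  ⇒  r_B = 11 − 7 = 4

rB=4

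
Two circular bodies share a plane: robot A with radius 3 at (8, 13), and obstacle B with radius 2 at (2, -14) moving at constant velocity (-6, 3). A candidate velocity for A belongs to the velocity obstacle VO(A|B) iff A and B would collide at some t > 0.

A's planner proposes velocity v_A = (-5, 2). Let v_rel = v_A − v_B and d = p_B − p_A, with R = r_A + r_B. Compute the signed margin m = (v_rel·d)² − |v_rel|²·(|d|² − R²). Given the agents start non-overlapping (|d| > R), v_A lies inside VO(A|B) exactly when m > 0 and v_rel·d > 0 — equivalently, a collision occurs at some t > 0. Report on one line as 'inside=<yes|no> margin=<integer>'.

d = (-6, -27),  |d|² = 765;  R = 3+2 = 5,  c = 765−5² = 740
v_rel = (1, -1),  |v_rel|² = 2;  v_rel·d = (1)·(-6) + (-1)·(-27) = 21
2·t² − 42·t + 740 = 0  ⇒  m = 21² − 2·740 = -1039
m = -1039 < 0,  v_rel·d = 21 > 0  ⇒  outside

inside=no margin=-1039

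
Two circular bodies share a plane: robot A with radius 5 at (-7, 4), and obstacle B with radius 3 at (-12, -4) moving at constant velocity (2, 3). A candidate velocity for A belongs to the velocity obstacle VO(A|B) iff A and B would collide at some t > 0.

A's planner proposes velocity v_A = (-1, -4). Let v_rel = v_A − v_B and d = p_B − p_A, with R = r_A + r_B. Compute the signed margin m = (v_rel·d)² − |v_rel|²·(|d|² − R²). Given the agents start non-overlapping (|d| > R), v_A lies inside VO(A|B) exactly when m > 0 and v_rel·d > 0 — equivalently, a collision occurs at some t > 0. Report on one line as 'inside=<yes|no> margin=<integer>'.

d = (-5, -8),  |d|² = 89;  R = 5+3 = 8,  c = 89−8² = 25
v_rel = (-3, -7),  |v_rel|² = 58;  v_rel·d = (-3)·(-5) + (-7)·(-8) = 71
58·t² − 142·t + 25 = 0  ⇒  m = 71² − 58·25 = 3591
m = 3591 > 0,  v_rel·d = 71 > 0  ⇒  inside

inside=yes margin=3591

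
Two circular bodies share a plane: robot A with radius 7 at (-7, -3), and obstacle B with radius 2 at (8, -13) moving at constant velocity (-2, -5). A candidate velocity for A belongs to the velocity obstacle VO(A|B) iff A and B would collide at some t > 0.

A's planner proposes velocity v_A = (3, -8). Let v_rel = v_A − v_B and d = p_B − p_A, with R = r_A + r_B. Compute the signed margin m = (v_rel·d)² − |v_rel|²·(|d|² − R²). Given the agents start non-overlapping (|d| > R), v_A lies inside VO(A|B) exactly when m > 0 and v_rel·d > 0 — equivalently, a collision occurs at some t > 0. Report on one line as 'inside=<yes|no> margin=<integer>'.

d = (15, -10),  |d|² = 325;  R = 7+2 = 9,  c = 325−9² = 244
v_rel = (5, -3),  |v_rel|² = 34;  v_rel·d = (5)·(15) + (-3)·(-10) = 105
34·t² − 210·t + 244 = 0  ⇒  m = 105² − 34·244 = 2729
m = 2729 > 0,  v_rel·d = 105 > 0  ⇒  inside

inside=yes margin=2729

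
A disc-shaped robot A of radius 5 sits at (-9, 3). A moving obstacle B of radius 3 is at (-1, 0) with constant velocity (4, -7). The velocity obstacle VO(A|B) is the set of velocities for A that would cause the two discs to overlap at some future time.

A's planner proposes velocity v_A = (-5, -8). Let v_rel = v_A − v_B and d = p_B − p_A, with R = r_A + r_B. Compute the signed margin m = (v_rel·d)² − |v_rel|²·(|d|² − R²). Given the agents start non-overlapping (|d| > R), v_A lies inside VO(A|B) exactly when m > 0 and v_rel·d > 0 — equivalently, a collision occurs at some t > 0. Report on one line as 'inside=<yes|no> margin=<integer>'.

d = (8, -3),  |d|² = 73;  R = 5+3 = 8,  c = 73−8² = 9
v_rel = (-9, -1),  |v_rel|² = 82;  v_rel·d = (-9)·(8) + (-1)·(-3) = -69
82·t² + 138·t + 9 = 0  ⇒  m = (-69)² − 82·9 = 4023
m = 4023 > 0,  v_rel·d = -69 < 0  ⇒  outside

inside=no margin=4023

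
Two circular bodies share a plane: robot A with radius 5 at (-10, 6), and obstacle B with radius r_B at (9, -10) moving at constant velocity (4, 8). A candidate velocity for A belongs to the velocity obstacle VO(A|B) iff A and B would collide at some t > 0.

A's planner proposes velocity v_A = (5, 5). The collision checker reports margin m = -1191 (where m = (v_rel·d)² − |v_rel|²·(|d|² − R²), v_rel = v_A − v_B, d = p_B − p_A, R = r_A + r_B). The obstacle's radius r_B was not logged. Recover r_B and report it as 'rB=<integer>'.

m = -1191
d = (19, -16);  v_rel = (1, -3),  |v_rel|² = 10
v_rel×d = (1)·(-16) − (-3)·(19) = 41
since m = R²·10 − 41²:  R² = (1681 + -1191) / 10 = 49
R = √49 = 7  ⇒  r_B = 7 − 5 = 2

rB=2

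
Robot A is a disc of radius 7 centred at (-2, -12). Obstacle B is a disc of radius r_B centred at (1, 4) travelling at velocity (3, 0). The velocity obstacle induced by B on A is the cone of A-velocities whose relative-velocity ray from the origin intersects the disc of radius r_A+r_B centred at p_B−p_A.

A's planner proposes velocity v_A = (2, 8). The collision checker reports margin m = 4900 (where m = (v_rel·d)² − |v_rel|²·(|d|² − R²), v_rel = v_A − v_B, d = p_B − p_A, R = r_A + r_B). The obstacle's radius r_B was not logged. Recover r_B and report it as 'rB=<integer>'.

m = 4900
d = (3, 16);  v_rel = (-1, 8),  |v_rel|² = 65
v_rel×d = (-1)·(16) − (8)·(3) = -40
since m = R²·65 − (-40)²:  R² = (1600 + 4900) / 65 = 100
R = √100 = 10  ⇒  r_B = 10 − 7 = 3

rB=3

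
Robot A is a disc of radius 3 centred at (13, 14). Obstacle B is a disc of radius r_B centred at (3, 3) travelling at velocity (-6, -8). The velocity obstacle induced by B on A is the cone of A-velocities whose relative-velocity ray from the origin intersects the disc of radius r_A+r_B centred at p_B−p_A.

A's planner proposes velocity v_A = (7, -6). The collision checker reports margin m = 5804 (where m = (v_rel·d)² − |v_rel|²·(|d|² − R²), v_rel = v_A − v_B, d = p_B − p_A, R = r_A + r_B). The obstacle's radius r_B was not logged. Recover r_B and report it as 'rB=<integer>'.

m = 5804
d = (-10, -11);  v_rel = (13, 2),  |v_rel|² = 173
v_rel×d = (13)·(-11) − (2)·(-10) = -123
since m = R²·173 − (-123)²:  R² = (15129 + 5804) / 173 = 121
R = √121 = 11  ⇒  r_B = 11 − 3 = 8

rB=8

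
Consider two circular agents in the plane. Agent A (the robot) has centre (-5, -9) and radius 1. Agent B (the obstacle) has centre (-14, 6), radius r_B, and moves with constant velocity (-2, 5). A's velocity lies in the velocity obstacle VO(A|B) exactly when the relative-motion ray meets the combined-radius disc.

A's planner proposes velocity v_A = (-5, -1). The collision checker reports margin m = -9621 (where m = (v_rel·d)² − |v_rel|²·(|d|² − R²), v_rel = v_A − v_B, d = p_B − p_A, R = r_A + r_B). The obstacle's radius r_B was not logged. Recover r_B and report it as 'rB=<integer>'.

m = -9621
d = (-9, 15);  v_rel = (-3, -6),  |v_rel|² = 45
v_rel×d = (-3)·(15) − (-6)·(-9) = -99
since m = R²·45 − (-99)²:  R² = (9801 + -9621) / 45 = 4
R = √4 = 2  ⇒  r_B = 2 − 1 = 1

rB=1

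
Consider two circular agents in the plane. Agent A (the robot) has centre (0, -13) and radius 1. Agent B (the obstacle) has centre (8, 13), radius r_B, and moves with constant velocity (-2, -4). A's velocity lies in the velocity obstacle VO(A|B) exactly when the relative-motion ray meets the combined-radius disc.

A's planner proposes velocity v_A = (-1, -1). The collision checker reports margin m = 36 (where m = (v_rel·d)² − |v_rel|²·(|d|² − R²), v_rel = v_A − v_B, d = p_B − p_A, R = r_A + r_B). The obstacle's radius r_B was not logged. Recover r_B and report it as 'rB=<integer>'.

m = 36
d = (8, 26);  v_rel = (1, 3),  |v_rel|² = 10
v_rel×d = (1)·(26) − (3)·(8) = 2
since m = R²·10 − 2²:  R² = (4 + 36) / 10 = 4
R = √4 = 2  ⇒  r_B = 2 − 1 = 1

rB=1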